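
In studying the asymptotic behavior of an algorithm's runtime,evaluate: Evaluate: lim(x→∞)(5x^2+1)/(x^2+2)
Divide numerator and denominator by x^2:
lim (5 + 1/x^2)/(1 + 2/x^2)=5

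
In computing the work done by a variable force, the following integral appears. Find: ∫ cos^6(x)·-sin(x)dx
Let u=cos(x), du=-sin(x) dx
∫ u^6 du=u^7/7 + C

Answer: cos^7(x)/7 + C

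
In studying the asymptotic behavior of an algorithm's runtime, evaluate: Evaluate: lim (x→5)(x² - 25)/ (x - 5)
Factor: (x² - 25)=(x-5)(x+5)
Cancel (x-5): lim(x→5) (x+5)=10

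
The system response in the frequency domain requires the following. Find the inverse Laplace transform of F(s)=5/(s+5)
L^(-1){5/(s-a)}=c·e^(at)
Here a=-5, c=5

Answer: 5e^(-5t)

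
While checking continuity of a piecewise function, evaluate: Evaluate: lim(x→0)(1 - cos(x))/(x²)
Using 1-cos(u) ≈ u²/2 for small u:
(1-cos(x)) ≈ (x)²/2 = 1x²/2
So limit = 1/(2·1) = 1/2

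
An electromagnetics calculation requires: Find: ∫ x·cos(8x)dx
By parts: u=x, dv=cos(8x) dx
du=dx, v=sin(8x)/8
=x·sin(8x)/8+cos(8x)/8²+C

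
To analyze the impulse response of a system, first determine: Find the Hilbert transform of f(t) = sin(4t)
The Hilbert transform shifts each frequency component by -pi/2.
H{sin(wt)}=-cos(wt)
With w=4: H{sin(4t)}=-cos(4t)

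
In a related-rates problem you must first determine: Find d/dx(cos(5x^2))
Chain rule: d/dx[cos(u)]=-sin(u)·u' where u=5x^2
u'=10x

Answer: -10x·sin(5x^2)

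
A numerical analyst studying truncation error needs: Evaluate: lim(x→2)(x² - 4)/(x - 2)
Factor: (x² - 4) = (x-2)(x + 2)
Cancel (x-2): lim(x→2) (x + 2) = 4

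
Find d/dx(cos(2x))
Chain rule: d/dx[cos(u)] = -sin(u)·u' where u = 2x
u' = 2

Answer: -2·sin(2x)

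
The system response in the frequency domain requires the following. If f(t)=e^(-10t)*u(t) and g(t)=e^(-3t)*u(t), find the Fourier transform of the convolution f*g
By the convolution theorem: F{f * g}=F(omega) * G(omega)
F(omega)=1/(10+j * omega), G(omega)=1/(3+j * omega)
F{f * g}=1/((10+j * omega)(3+j * omega))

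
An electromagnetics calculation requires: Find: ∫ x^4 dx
Using power rule: ∫ x^4 dx=1/5 x^5 + C=(1/5)x^5 + C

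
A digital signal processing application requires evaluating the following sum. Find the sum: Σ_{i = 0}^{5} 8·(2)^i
Geometric series: S = a(1 - r^n)/(1 - r)
a = 8, r = 2, n = 6
S = 8(1 - 64)/-1 = 504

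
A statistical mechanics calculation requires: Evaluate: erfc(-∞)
erfc(x) = 1 - erf(x); erfc(-∞) = 1 - erf(-∞) = 1 - (-1) = 2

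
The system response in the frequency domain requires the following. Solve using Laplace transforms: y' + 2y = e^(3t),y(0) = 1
Take L: sY - 1 + 2Y = 1/(s-3)
Y(s + 2) = 1/(s-3) + 1
Y = 1/((s-3)(s + 2)) + 1/(s + 2)
Partial fractions: 1/((s-3)(s + 2)) = (1/5)/(s-3) - (1/5)/(s + 2)
So Y = (1/5)/(s-3) + (4/5)/(s + 2)
Inverse Laplace transform (L^(-1){1/(s-3)} = e^(3t), L^(-1){1/(s + 2)} = e^(-2t)):

Answer: y(t) = (1/5)·e^(3t) + (4/5)·e^(-2t)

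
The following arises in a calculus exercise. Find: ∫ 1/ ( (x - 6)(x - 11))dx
Partial fractions: 1/((x-6)(x-11)) = A/(x-6)+B/(x-11)
A = -1/5, B = 1/5
∫ [-1/5· 1/(x-6)+1/5· 1/(x-11)] dx
= (1/5)[ln|x-11| - ln|x-6|]+C

Answer: (1/5)·ln|(x-11)/(x-6)|+C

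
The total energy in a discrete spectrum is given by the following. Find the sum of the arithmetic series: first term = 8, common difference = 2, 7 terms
Last term: a_n=8+(7-1)·2=20
Sum=n(a_1+a_n)/2=7(8+20)/2=98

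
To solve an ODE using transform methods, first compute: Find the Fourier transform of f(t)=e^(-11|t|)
Using the standard pair: F{e^(-a|t|)} = 2a/(a^2 + omega^2)
With a = 11: F(omega) = 22/(121 + omega^2)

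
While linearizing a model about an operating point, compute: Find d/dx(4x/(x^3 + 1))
Quotient rule: (f/g)' = (f'g - fg')/g²
f = 4x, f' = 4
g = x^3 + 1, g' = 3x^2

Answer: (4·(x^3 + 1) - 12x^3)/(x^3 + 1)²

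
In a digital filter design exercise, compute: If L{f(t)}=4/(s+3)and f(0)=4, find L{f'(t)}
L{f'(t)}=s·F(s) - f(0)=4s/(s + 3) - 4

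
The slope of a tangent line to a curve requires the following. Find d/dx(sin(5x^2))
Chain rule: d/dx[sin(u)]=cos(u)·u' where u=5x^2
u'=10x

Answer: 10x·cos(5x^2)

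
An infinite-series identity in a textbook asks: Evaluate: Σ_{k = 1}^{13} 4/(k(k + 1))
Partial fractions: 4/(k(k+1))=4/k - 4/(k+1)
Telescoping sum: 4(1-1/14)=4·13/14

Answer: 26/7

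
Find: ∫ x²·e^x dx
Integration by parts twice:
First: u=x², dv=e^x dx => x²e^x - 2∫ xe^x dx
Second: u=x, dv=e^x dx => xe^x - e^x
Combining: x²e^x - 2xe^x + 2e^x + C

Answer: e^x(x² - 2x + 2) + C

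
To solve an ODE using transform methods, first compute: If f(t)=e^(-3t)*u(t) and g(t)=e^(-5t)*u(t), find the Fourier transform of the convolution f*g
By the convolution theorem: F{f*g}=F(omega)*G(omega)
F(omega)=1/(3 + j*omega), G(omega)=1/(5 + j*omega)
F{f*g}=1/((3 + j*omega)(5 + j*omega))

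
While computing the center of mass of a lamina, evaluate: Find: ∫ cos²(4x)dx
Using identity cos²(u)=(1+cos(2u))/2:
∫ (1+cos(8x))/2 dx=x/2+sin(8x)/16+C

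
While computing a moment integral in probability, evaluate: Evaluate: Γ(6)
Γ(n) = (n-1)! for positive integers
Γ(6) = 5! = 120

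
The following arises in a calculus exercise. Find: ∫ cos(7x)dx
Using substitution u=7x: ∫ cos(u) du/7=sin(u)/7+C

Answer: (1/7)sin(7x)+C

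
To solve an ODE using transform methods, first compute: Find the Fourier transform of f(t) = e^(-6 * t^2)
The Fourier transform of a Gaussian e^(-a * t^2) is sqrt(pi/a) * e^(-omega^2/(4a)).
With a=6: F(omega)=sqrt(pi/6) * e^(-omega^2/24)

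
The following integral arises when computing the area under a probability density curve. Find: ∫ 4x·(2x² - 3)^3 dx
Let u = 2x² - 3, du = 4x dx
∫ u^3 du = u^4/4+C

Answer: (2x² - 3)^4/4+C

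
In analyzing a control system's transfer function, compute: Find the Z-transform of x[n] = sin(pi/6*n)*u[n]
Z{sin(w0 * n) * u[n]}=z * sin(w0)/(z^2 - 2z * cos(w0) + 1)
With w0=pi/6: X(z)=z * sin(pi/6)/(z^2 - 2z * cos(pi/6) + 1)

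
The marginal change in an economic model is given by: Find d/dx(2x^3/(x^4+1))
Quotient rule: (f/g)' = (f'g - fg')/g²
f = 2x^3, f' = 6x^2
g = x^4+1, g' = 4x^3

Answer: (6x^2·(x^4+1)-8x^6)/(x^4+1)²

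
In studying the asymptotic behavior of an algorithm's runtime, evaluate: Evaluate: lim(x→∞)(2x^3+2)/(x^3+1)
Divide numerator and denominator by x^3:
lim (2 + 2/x^3)/(1 + 1/x^3) = 2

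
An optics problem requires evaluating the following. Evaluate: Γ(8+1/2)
Γ(n+1/2) = (2n)!√π/(4^n·n!)
= 20922789888000√π/(65536·40320) = (2027025/256)·√π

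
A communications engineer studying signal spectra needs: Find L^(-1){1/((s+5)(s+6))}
Partial fractions: 1/((s + 5)(s + 6))=A/(s + 5) + B/(s + 6)
Cover-up: A=1/(s + 6)|_{s=-5}=1; B=1/(s + 5)|_{s=-6}=-1
L^(-1)=e^(-5t) - e^(-6t)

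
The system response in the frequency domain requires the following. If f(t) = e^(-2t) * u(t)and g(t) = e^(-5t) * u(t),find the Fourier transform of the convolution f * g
By the convolution theorem: F{f*g} = F(omega)*G(omega)
F(omega) = 1/(2+j*omega), G(omega) = 1/(5+j*omega)
F{f*g} = 1/((2+j*omega)(5+j*omega))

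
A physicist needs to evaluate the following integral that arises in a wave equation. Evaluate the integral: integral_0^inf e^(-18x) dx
integral_0^inf e^(-18x) dx=[-1/18 * e^(-18x)]_0^inf
=0 - (-1/18)=1/18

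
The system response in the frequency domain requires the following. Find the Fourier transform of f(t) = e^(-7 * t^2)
The Fourier transform of a Gaussian e^(-a*t^2) is sqrt(pi/a)*e^(-omega^2/(4a)).
With a=7: F(omega)=sqrt(pi/7)*e^(-omega^2/28)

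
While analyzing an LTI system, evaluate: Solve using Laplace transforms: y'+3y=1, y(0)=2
Take L of both sides: sY(s)-2+3Y(s)=1/s
Y(s)(s+3)=1/s+2
Y(s)=1/(s(s+3))+2/(s+3)
Partial fractions: 1/(s(s+3))=(1/3)/s - (1/3)/(s+3)
So Y(s)=(1/3)/s+(5/3)/(s+3)
Inverse transform (L^(-1){1/s}=1, L^(-1){1/(s+3)}=e^(-3t)):

Answer: y(t)=1/3+(5/3)·e^(-3t)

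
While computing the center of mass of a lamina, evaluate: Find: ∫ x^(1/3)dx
Power rule: ∫ x^(1/3) dx = x^(4/3)/(4/3)+C

Answer: (3/4)·x^(4/3)+C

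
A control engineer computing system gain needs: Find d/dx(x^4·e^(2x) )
Product rule: (fg)' = f'g + fg'
f = x^4, f' = 4x^3
g = e^(2x), g' = 2·e^(2x)

Answer: 4x^3·e^(2x) + 2x^4·e^(2x)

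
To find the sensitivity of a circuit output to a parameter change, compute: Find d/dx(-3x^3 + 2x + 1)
Power rule: d/dx(ax^n) = n·a·x^(n-1)
Term by term: -9·x^2+2

Answer: -9x^2+2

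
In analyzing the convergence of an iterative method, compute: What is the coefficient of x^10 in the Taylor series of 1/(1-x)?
1/(1-x)=Σ x^n for |x|<1
All coefficients are 1

Answer: 1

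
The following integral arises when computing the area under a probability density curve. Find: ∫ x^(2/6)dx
Power rule: ∫ x^(1/3) dx=x^(4/3)/(4/3)+C

Answer: (3/4)·x^(4/3)+C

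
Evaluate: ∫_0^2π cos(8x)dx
Antiderivative: sin(8x)/8
Evaluate at bounds: [sin(8·2π)/8] - [sin(8·0)/8]
= ((0) - (0))/8 = 0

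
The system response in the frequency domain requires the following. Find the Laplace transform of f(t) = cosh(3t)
L{cosh(at)}=s/(s²-a²)
L{cosh(3t)}=s/(s²-9)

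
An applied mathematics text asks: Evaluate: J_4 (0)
J_n(0)=0 for all n > 0 (Bessel function of first kind)
J_4(0)=0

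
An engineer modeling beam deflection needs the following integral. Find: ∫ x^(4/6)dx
Power rule: ∫ x^(2/3) dx=x^(5/3)/(5/3) + C

Answer: (3/5)·x^(5/3) + C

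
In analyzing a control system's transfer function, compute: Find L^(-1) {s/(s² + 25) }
L^(-1){s/(s²+w²)}=cos(wt)
Here w=5

Answer: cos(5t)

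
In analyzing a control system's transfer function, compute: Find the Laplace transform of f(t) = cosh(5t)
L{cosh(at)}=s/(s²-a²)
L{cosh(5t)}=s/(s²-25)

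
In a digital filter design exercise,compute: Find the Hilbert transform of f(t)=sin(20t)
The Hilbert transform shifts each frequency component by -pi/2.
H{sin(wt)}=-cos(wt)
With w=20: H{sin(20t)}=-cos(20t)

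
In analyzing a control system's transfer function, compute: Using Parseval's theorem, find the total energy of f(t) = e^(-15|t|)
Parseval's theorem: E = integral |f(t)|^2 dt = (1/2pi) integral |F(omega)|^2 domega
E = integral_{-inf}^{inf} e^(-30|t|) dt = 2 * integral_0^inf e^(-30t) dt = 2/(2 * 15) = 1/15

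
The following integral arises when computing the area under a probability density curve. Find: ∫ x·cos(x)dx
By parts: u = x, dv = cos(x) dx
du = dx, v = sin(x)
= x·sin(x)+cos(x)+C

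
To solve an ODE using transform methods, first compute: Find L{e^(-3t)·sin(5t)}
First shifting: L{e^(at)f(t)} = F(s-a)
L{sin(5t)} = 5/(s²+25)
Shift: 5/((s+3)²+25)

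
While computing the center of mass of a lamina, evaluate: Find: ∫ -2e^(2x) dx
Since d/dx[e^(2x)] = 2e^(2x), we get -1 e^(2x) + C

Answer: -e^(2x) + C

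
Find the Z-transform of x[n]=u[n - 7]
Using the time-shift property: Z{u[n-7]}=z^(-7) * z/(z-1)
=z^(-6)/(z-1)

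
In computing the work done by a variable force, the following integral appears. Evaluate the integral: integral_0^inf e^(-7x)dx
integral_0^inf e^(-7x) dx=[-1/7 * e^(-7x)]_0^inf
=0 - (-1/7)=1/7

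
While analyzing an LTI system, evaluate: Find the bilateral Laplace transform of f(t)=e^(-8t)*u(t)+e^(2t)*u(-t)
For e^(-8t)*u(t): L = 1/(s+8), Re(s) > -8
For e^(2t)*u(-t): L = -1/(s-2), Re(s) < 2
Combined: F(s) = 1/(s+8)-1/(s-2), -8 < Re(s) < 2

Answer: 1/(s+8)-1/(s-2), ROC: -8 < Re(s) < 2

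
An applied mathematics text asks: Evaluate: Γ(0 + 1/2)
Γ(1/2) = √π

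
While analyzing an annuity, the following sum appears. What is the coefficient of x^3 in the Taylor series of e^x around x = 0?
Taylor series of e^x=Σ x^n/n!
Coefficient of x^3=1/3!=1/6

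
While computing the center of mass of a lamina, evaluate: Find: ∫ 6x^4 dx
Using power rule: ∫ 6x^4 dx=6/5 x^5+C=(6/5)x^5+C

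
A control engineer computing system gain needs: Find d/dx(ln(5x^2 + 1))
Chain rule: d/dx[ln(u)] = u'/u where u = 5x^2+1
u' = 10x

Answer: (10x)/(5x^2+1)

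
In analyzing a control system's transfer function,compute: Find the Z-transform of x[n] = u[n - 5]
Using the time-shift property: Z{u[n-5]}=z^(-5) * z/(z-1)
=z^(-4)/(z-1)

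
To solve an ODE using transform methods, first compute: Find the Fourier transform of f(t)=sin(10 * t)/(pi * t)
sin(W * t)/(pi * t)=(W/pi) * sinc(W * t/pi) is the impulse response of the ideal low-pass filter with cutoff W (here W=10).
Its Fourier transform is a rectangular function:
F(omega)=1 for |omega| < 10, 0 otherwise

Answer: rect(omega/20) [i.e., 1 for |omega| < 10, 0 otherwise]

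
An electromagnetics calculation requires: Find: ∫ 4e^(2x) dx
Since d/dx[e^(2x)]=2e^(2x), we get 2 e^(2x)+C

Answer: 2e^(2x)+C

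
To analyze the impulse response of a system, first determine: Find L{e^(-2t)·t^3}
First shifting: L{e^(at)f(t)}=F(s-a)
L{t^3}=6/s^4
Shift s → s + 2: 6/(s + 2)^4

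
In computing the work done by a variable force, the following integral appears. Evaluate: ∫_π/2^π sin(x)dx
Antiderivative: -cos(x)
Evaluate at bounds: [-cos(1·π)/1] - [-cos(1·π/2)/1]
= (-(-1)+(0))/1 = 1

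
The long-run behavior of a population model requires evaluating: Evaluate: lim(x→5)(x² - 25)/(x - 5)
Factor: (x² - 25)=(x-5)(x + 5)
Cancel (x-5): lim(x→5) (x + 5)=10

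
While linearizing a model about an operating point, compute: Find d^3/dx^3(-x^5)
Apply power rule 3 times:
d^1: -5x^4
d^2: -20x^3
d^3: -60x^2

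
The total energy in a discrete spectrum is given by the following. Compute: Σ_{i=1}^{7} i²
Using formula: Σ i^2=n(n + 1)(2n + 1)/6=7·8·15/6=140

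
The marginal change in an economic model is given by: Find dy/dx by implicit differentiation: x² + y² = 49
Differentiate both sides: 2x + 2y·(dy/dx) = 0
Solve: dy/dx = -2x/(2y) = -x/y

Answer: dy/dx = -x/y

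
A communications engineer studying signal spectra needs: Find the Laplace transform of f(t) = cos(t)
L{cos(wt)} = s/(s²+w²)
L{cos(t)} = s/(s²+1)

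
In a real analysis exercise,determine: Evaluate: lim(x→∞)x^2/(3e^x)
Apply L'Hôpital 2 times (∞/∞ each time):
Eventually get 2!/(3e^x) → 0

Answer: 0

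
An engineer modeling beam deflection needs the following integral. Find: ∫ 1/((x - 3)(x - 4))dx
Partial fractions: 1/((x-3)(x-4)) = A/(x-3) + B/(x-4)
A = -1, B = 1
∫ [-1· 1/(x-3) + 1· 1/(x-4)] dx
= (1)[ln|x-4| - ln|x-3|] + C

Answer: ln|(x-4)/(x-3)| + C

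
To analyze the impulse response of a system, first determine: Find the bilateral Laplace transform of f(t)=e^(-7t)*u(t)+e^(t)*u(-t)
For e^(-7t)*u(t): L = 1/(s+7), Re(s) > -7
For e^(t)*u(-t): L = -1/(s-1), Re(s) < 1
Combined: F(s) = 1/(s+7)-1/(s-1), -7 < Re(s) < 1

Answer: 1/(s+7)-1/(s-1), ROC: -7 < Re(s) < 1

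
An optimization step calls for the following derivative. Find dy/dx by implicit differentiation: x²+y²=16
Differentiate both sides: 2x + 2y·(dy/dx)=0
Solve: dy/dx=-2x/(2y)=-x/y

Answer: dy/dx=-x/y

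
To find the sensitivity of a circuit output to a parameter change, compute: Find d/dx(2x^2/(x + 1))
Quotient rule: (f/g)'=(f'g - fg')/g²
f=2x^2, f'=4x
g=x+1, g'=1

Answer: (4x·(x+1)-2x^2)/(x+1)²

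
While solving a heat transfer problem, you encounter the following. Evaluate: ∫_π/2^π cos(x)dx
Antiderivative: sin(x)
Evaluate at bounds: [sin(1·π)/1] - [sin(1·π/2)/1]
= ((0) - (1))/1 = -1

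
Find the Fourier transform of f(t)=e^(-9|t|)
Using the standard pair: F{e^(-a|t|)} = 2a/(a^2 + omega^2)
With a = 9: F(omega) = 18/(81 + omega^2)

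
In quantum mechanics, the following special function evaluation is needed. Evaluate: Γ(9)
Γ(n) = (n-1)! for positive integers
Γ(9) = 8! = 40320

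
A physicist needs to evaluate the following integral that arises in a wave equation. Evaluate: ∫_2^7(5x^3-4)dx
Step 1: Find antiderivative F(x)=(5/4)x^4-4x
Step 2: F(7) - F(2)=11893/4 - (12)=11845/4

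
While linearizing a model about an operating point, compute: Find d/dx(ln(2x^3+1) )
Chain rule: d/dx[ln(u)]=u'/u where u=2x^3 + 1
u'=6x^2

Answer: (6x^2)/(2x^3 + 1)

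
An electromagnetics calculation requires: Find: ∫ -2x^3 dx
Using power rule: ∫ -2x^3 dx = -2/4 x^4 + C = (-1/2)x^4 + C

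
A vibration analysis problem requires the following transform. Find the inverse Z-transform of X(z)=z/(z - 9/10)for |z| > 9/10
Standard pair: z/(z-a) <-> a^n * u[n] for causal signals
With a = 9/10: x[n] = (9/10)^n * u[n]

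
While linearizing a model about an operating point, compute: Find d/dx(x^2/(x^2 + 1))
Quotient rule: (f/g)'=(f'g - fg')/g²
f=x^2, f'=2x
g=x^2 + 1, g'=2x

Answer: (2x·(x^2 + 1) - 2x^3)/(x^2 + 1)²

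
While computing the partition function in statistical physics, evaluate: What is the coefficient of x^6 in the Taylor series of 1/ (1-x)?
1/(1-x) = Σ x^n for |x|<1
All coefficients are 1

Answer: 1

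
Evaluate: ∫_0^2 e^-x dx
Antiderivative: -e^-x
Evaluate: -(e^-2-1)

Answer: (e^-2-1)/(-1)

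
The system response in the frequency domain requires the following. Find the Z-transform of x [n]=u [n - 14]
Using the time-shift property: Z{u[n-14]} = z^(-14) * z/(z-1)
= z^(-13)/(z-1)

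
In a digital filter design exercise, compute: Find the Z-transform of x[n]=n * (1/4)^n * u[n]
Using the property Z{n*a^n*u[n]}=az/(z-a)^2
With a=1/4: X(z)=(1/4)z/(z - 1/4)^2, |z| > 1/4

Answer: (1/4)z/(z - 1/4)^2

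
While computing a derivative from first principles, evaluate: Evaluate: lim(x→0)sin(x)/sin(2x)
sin(u) ≈ u for small u:
sin(x)/sin(2x) ≈ x/(2x) = 1/2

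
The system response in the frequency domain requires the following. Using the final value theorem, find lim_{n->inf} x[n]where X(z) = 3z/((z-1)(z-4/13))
Final value theorem: lim x[n]=lim_{z->1} (z-1)*X(z)
(z-1)*X(z)=3z/(z-4/13)
As z->1: 3/(1-4/13)=3/(9/13)=13/3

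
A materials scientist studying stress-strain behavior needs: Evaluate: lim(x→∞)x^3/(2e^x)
Apply L'Hôpital 3 times (∞/∞ each time):
Eventually get 3!/(2e^x) → 0

Answer: 0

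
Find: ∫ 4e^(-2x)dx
Since d/dx[e^(-2x)] = -2e^(-2x), we get -2 e^(-2x)+C

Answer: -2e^(-2x)+C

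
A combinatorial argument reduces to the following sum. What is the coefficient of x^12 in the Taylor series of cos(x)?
cos(x) = Σ (-1)^k x^(2k)/(2k)!
For x^12: (-1)^6/12! = 1/479001600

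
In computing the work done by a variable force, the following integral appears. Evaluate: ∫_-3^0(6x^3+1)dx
Step 1: Find antiderivative F(x) = (3/2)x^4 + x
Step 2: F(0) - F(-3) = 0 - (237/2) = -237/2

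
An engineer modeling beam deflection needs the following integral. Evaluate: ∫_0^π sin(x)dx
Antiderivative: -cos(x)
Evaluate at bounds: [-cos(1·π)/1] - [-cos(1·0)/1]
= (-(-1) + (1))/1 = 2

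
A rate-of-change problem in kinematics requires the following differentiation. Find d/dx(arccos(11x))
d/dx[arccos(u)]=-u'/√(1-u²), u=11x, u'=11

Answer: -11/√(1-121x²)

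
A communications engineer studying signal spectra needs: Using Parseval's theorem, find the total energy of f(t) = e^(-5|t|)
Parseval's theorem: E = integral |f(t)|^2 dt = (1/2pi) integral |F(omega)|^2 domega
E = integral_{-inf}^{inf} e^(-10|t|) dt = 2 * integral_0^inf e^(-10t) dt = 2/(2 * 5) = 1/5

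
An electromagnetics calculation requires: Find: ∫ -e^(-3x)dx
Since d/dx[e^(-3x)]=-3e^(-3x), we get 1/3 e^(-3x)+C

Answer: (1/3)e^(-3x)+C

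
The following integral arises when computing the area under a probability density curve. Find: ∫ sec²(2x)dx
Since d/dx[tan(2x)]=2sec²(2x), integral=tan(2x)/2 + C

Answer: (1/2)tan(2x) + C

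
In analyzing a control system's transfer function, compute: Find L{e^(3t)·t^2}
First shifting: L{e^(at)f(t)}=F(s-a)
L{t^2}=2/s^3
Shift s → s-3: 2/(s-3)^3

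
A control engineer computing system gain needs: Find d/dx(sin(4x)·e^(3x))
Product rule: (fg)'=f'g+fg'
f=sin(4x), f'=4·cos(4x)
g=e^(3x), g'=3·e^(3x)

Answer: 4·cos(4x)·e^(3x)+3·sin(4x)·e^(3x)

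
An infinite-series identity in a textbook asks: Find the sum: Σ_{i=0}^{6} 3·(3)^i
Geometric series: S = a(1 - r^n)/(1 - r)
a = 3, r = 3, n = 7
S = 3(1-2187)/-2 = 3279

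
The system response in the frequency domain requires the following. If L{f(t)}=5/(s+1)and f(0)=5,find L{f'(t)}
L{f'(t)}=s·F(s) - f(0)=5s/(s + 1) - 5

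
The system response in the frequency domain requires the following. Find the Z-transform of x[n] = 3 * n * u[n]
Z{n * u[n]}=z/(z-1)^2
By linearity: Z{3 * n * u[n]}=3z/(z-1)^2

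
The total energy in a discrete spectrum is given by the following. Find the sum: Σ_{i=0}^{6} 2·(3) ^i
Geometric series: S=a(1 - r^n)/(1 - r)
a=2, r=3, n=7
S=2(1-2187)/-2=2186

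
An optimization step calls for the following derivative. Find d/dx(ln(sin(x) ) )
Chain rule: d/dx[ln(u)] = u'/u where u = sin(x)
u' = cos(x)

Answer: (cos(x))/(sin(x))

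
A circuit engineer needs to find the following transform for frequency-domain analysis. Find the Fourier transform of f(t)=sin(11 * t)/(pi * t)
sin(W*t)/(pi*t)=(W/pi)*sinc(W*t/pi) is the impulse response of the ideal low-pass filter with cutoff W (here W=11).
Its Fourier transform is a rectangular function:
F(omega)=1 for |omega| < 11, 0 otherwise

Answer: rect(omega/22) [i.e., 1 for |omega| < 11, 0 otherwise]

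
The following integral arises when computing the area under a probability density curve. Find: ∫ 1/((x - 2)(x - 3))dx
Partial fractions: 1/((x-2)(x-3))=A/(x-2) + B/(x-3)
A=-1, B=1
∫ [-1· 1/(x-2) + 1· 1/(x-3)] dx
=(1)[ln|x-3| - ln|x-2|] + C

Answer: ln|(x-3)/(x-2)| + C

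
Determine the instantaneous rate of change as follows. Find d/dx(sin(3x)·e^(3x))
Product rule: (fg)' = f'g + fg'
f = sin(3x), f' = 3·cos(3x)
g = e^(3x), g' = 3·e^(3x)

Answer: 3·cos(3x)·e^(3x) + 3·sin(3x)·e^(3x)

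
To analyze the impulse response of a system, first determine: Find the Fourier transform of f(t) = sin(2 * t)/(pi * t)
sin(W * t)/(pi * t) = (W/pi) * sinc(W * t/pi) is the impulse response of the ideal low-pass filter with cutoff W (here W = 2).
Its Fourier transform is a rectangular function:
F(omega) = 1 for |omega| < 2, 0 otherwise

Answer: rect(omega/4) [i.e., 1 for |omega| < 2, 0 otherwise]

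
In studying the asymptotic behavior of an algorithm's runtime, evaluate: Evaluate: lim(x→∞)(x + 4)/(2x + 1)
Divide numerator and denominator by x:
lim (1 + 4/x)/(2 + 1/x)=1/2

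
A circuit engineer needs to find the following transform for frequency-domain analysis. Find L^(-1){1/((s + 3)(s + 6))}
Partial fractions: 1/((s + 3)(s + 6))=A/(s + 3) + B/(s + 6)
Cover-up: A=1/(s + 6)|_{s=-3}=1/3; B=1/(s + 3)|_{s=-6}=-1/3
L^(-1)=(1/3)e^(-3t) - (1/3)e^(-6t)

Answer: (1/3)(e^(-3t) - e^(-6t))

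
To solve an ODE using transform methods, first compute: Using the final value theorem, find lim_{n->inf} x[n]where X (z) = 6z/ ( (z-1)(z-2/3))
Final value theorem: lim x[n]=lim_{z->1} (z-1) * X(z)
(z-1) * X(z)=6z/(z-2/3)
As z->1: 6/(1 - 2/3)=6/(1/3)=18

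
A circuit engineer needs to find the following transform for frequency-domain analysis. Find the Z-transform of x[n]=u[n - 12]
Using the time-shift property: Z{u[n-12]} = z^(-12) * z/(z-1)
= z^(-11)/(z-1)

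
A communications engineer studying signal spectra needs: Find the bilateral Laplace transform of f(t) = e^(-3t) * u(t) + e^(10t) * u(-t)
For e^(-3t)*u(t): L=1/(s+3), Re(s) > -3
For e^(10t)*u(-t): L=-1/(s-10), Re(s) < 10
Combined: F(s)=1/(s+3)-1/(s-10), -3 < Re(s) < 10

Answer: 1/(s+3)-1/(s-10), ROC: -3 < Re(s) < 10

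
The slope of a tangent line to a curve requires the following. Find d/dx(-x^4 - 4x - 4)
Power rule: d/dx(ax^n) = n·a·x^(n-1)
Term by term: -4·x^3-4

Answer: -4x^3-4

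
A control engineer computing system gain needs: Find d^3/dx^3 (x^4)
Apply power rule 3 times:
d^1: 4x^3
d^2: 12x^2
d^3: 24x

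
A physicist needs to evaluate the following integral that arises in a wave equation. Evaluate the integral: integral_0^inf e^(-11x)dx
integral_0^inf e^(-11x) dx=[-1/11*e^(-11x)]_0^inf
=0 - (-1/11)=1/11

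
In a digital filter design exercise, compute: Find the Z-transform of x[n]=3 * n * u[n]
Z{n * u[n]} = z/(z-1)^2
By linearity: Z{3 * n * u[n]} = 3z/(z-1)^2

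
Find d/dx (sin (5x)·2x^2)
Product rule: (fg)' = f'g+fg'
f = sin(5x), f' = 5·cos(5x)
g = 2x^2, g' = 4x

Answer: 10·cos(5x)·x^2+4·sin(5x)·x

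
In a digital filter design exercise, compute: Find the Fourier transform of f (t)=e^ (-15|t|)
Using the standard pair: F{e^(-a|t|)} = 2a/(a^2 + omega^2)
With a = 15: F(omega) = 30/(225 + omega^2)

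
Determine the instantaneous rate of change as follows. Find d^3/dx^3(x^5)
Apply power rule 3 times:
d^1: 5x^4
d^2: 20x^3
d^3: 60x^2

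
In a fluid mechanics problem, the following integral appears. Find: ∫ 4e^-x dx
Since d/dx[e^-x]=- e^-x, we get -4e^-x+C

Answer: -4e^-x+C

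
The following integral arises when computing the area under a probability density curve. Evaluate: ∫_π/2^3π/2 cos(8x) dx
Antiderivative: sin(8x)/8
Evaluate at bounds: [sin(8·3π/2)/8] - [sin(8·π/2)/8]
= ((0) - (0))/8 = 0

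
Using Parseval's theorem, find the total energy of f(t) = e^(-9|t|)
Parseval's theorem: E=integral |f(t)|^2 dt=(1/2pi) integral |F(omega)|^2 domega
E=integral_{-inf}^{inf} e^(-18|t|) dt=2 * integral_0^inf e^(-18t) dt=2/(2 * 9)=1/9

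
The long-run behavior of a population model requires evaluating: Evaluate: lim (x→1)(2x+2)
Polynomial is continuous, so substitute x=1:
2·1+2=4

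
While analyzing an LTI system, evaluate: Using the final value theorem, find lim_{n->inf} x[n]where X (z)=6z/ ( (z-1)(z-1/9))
Final value theorem: lim x[n]=lim_{z->1} (z-1) * X(z)
(z-1) * X(z)=6z/(z-1/9)
As z->1: 6/(1 - 1/9)=6/(8/9)=27/4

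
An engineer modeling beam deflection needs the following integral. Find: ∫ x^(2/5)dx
Power rule: ∫ x^(2/5) dx = x^(7/5)/(7/5) + C

Answer: (5/7)·x^(7/5) + C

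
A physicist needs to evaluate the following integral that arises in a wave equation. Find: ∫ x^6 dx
Using power rule: ∫ x^6 dx=1/7 x^7+C=(1/7)x^7+C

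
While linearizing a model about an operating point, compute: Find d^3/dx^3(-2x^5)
Apply power rule 3 times:
d^1: -10x^4
d^2: -40x^3
d^3: -120x^2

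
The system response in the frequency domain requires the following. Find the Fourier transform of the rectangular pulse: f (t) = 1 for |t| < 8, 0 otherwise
F(omega)=integral from -8 to 8 of e^(-j * omega * t) dt
=2 * sin(8 * omega)/omega=16 * sinc(8 * omega/pi)

Answer: 2 * sin(8 * omega)/omega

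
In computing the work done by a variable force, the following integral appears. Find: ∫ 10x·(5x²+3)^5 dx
Let u=5x² + 3, du=10x dx
∫ u^5 du=u^6/6 + C

Answer: (5x² + 3)^6/6 + C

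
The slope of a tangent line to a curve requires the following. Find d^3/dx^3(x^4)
Apply power rule 3 times:
d^1: 4x^3
d^2: 12x^2
d^3: 24x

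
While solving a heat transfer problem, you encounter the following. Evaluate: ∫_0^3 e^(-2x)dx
Antiderivative: (1/(-2))e^(-2x)
Evaluate: (1/(-2))(e^-6-1)

Answer: (e^-6-1)/(-2)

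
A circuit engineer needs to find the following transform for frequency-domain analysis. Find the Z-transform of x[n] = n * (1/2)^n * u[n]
Using the property Z{n*a^n*u[n]} = az/(z-a)^2
With a = 1/2: X(z) = (1/2)z/(z - 1/2)^2, |z| > 1/2

Answer: (1/2)z/(z - 1/2)^2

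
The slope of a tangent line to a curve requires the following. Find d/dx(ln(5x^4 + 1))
Chain rule: d/dx[ln(u)]=u'/u where u=5x^4+1
u'=20x^3

Answer: (20x^3)/(5x^4+1)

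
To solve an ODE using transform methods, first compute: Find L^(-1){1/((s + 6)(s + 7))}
Partial fractions: 1/((s+6)(s+7))=A/(s+6)+B/(s+7)
Cover-up: A=1/(s+7)|_{s=-6}=1; B=1/(s+6)|_{s=-7}=-1
L^(-1)=e^(-6t) - e^(-7t)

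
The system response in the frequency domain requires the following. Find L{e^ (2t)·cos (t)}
First shifting: L{e^(at)f(t)}=F(s-a)
L{cos(t)}=s/(s²+1)
Shift: (s-2)/((s-2)²+1)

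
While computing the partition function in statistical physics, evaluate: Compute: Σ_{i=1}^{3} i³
Using formula: Σ i^3=[n(n + 1)/2]²=[3·4/2]²=36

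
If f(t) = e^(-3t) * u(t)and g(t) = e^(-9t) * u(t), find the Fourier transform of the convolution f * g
By the convolution theorem: F{f * g} = F(omega) * G(omega)
F(omega) = 1/(3+j * omega), G(omega) = 1/(9+j * omega)
F{f * g} = 1/((3+j * omega)(9+j * omega))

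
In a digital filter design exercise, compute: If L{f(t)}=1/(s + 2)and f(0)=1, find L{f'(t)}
L{f'(t)}=s·F(s) - f(0)=s/(s + 2) - 1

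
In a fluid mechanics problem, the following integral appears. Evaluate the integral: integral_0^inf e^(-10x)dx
integral_0^inf e^(-10x) dx=[-1/10 * e^(-10x)]_0^inf
=0 - (-1/10)=1/10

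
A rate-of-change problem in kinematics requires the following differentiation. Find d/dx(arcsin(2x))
d/dx[arcsin(u)]=u'/√(1-u²), u=2x, u'=2

Answer: 2/√(1-4x²)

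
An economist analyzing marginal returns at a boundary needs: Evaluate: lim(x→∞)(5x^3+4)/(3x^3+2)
Divide numerator and denominator by x^3:
lim (5+4/x^3)/(3+2/x^3) = 5/3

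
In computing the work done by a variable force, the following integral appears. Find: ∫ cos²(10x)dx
Using identity cos²(u)=(1+cos(2u))/2:
∫ (1+cos(20x))/2 dx=x/2+sin(20x)/40+C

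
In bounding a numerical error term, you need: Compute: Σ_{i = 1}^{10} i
Using formula: Σ i^1 = n(n + 1)/2 = 10·11/2 = 55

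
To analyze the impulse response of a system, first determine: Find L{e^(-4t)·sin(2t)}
First shifting: L{e^(at)f(t)} = F(s-a)
L{sin(2t)} = 2/(s² + 4)
Shift: 2/((s + 4)² + 4)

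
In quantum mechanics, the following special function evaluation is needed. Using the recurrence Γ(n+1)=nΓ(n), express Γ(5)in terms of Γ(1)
Γ(5) = 4Γ(4) = 4·3Γ(3) = ... = 4!·Γ(1) = 24·Γ(1)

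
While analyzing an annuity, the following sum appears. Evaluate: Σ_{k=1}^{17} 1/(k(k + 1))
Partial fractions: 1/(k(k + 1)) = 1/k - 1/(k + 1)
Telescoping sum: 1(1 - 1/18) = 1·17/18

Answer: 17/18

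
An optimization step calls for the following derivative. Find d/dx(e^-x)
Chain rule: d/dx[e^u]=e^u · u' where u=-x
u'=-1

Answer: -1·e^-x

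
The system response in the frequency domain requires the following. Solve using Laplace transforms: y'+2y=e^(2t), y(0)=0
Take L: sY - 0 + 2Y=1/(s-2)
Y(s + 2)=1/(s-2) + 0
Y=1/((s-2)(s + 2)) + 0/(s + 2)
Partial fractions: 1/((s-2)(s + 2))=(1/4)/(s-2) - (1/4)/(s + 2)
So Y=(1/4)/(s-2) - (1/4)/(s + 2)
Inverse Laplace transform (L^(-1){1/(s-2)}=e^(2t), L^(-1){1/(s + 2)}=e^(-2t)):

Answer: y(t)=(1/4)·e^(2t) - (1/4)·e^(-2t)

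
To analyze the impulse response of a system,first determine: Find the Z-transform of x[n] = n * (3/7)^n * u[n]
Using the property Z{n*a^n*u[n]} = az/(z-a)^2
With a = 3/7: X(z) = (3/7)z/(z - 3/7)^2, |z| > 3/7

Answer: (3/7)z/(z - 3/7)^2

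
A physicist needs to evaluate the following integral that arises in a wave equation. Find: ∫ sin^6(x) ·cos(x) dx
Let u = sin(x), du = cos(x) dx
∫ u^6 du = u^7/7+C

Answer: sin^7(x)/7+C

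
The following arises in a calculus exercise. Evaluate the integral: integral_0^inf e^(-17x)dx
integral_0^inf e^(-17x) dx = [-1/17 * e^(-17x)]_0^inf
= 0 - (-1/17) = 1/17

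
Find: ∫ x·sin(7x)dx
By parts: u = x, dv = sin(7x) dx
du = dx, v = -cos(7x)/7
= -x·cos(7x)/7+sin(7x)/7²+C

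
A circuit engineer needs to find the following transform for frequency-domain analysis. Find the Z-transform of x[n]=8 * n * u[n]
Z{n*u[n]}=z/(z-1)^2
By linearity: Z{8*n*u[n]}=8z/(z-1)^2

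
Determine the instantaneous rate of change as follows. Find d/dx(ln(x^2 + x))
Chain rule: d/dx[ln(u)] = u'/u where u = x^2+x
u' = 2x+1

Answer: (2x+1)/(x^2+x)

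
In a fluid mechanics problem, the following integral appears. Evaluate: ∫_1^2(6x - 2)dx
Step 1: Find antiderivative F(x)=3x^2-2x
Step 2: F(2) - F(1)=8 - (1)=7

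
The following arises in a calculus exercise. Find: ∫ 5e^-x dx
Since d/dx[e^-x] = - e^-x, we get -5e^-x+C

Answer: -5e^-x+C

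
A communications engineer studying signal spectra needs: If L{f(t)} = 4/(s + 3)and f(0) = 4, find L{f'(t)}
L{f'(t)} = s·F(s) - f(0) = 4s/(s+3)-4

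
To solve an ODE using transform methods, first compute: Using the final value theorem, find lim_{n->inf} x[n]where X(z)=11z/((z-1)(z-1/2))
Final value theorem: lim x[n]=lim_{z->1} (z-1)*X(z)
(z-1)*X(z)=11z/(z-1/2)
As z->1: 11/(1-1/2)=11/(1/2)=22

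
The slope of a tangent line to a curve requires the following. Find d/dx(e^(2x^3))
Chain rule: d/dx[e^u] = e^u · u' where u = 2x^3
u' = 6x^2

Answer: 6x^2·e^(2x^3)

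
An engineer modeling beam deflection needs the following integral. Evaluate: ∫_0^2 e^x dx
Antiderivative: e^x
Evaluate: (e^2-1)

Answer: e^2-1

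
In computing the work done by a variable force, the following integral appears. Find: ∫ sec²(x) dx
Since d/dx[tan(x)] = sec²(x), integral = tan(x) + C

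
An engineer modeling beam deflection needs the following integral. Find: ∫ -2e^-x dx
Since d/dx[e^-x] = - e^-x, we get 2e^-x+C

Answer: 2e^-x+C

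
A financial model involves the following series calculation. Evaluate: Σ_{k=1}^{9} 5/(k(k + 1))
Partial fractions: 5/(k(k+1))=5/k - 5/(k+1)
Telescoping sum: 5(1-1/10)=5·9/10

Answer: 9/2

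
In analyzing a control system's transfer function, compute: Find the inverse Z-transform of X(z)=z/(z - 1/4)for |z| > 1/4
Standard pair: z/(z-a) <-> a^n * u[n] for causal signals
With a=1/4: x[n]=(1/4)^n * u[n]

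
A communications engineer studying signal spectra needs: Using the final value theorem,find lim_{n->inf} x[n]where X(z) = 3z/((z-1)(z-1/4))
Final value theorem: lim x[n] = lim_{z->1} (z-1) * X(z)
(z-1) * X(z) = 3z/(z-1/4)
As z->1: 3/(1-1/4) = 3/(3/4) = 4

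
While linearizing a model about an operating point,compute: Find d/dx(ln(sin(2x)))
Chain rule: d/dx[ln(u)]=u'/u where u=sin(2x)
u'=2cos(2x)

Answer: (2cos(2x))/(sin(2x))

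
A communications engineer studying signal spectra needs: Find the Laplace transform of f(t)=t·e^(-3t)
L{t·e^(at)}=1/(s-a)²
L{t·e^(-3t)}=1/(s+3)²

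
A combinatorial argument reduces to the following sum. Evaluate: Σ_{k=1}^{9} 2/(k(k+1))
Partial fractions: 2/(k(k + 1))=2/k - 2/(k + 1)
Telescoping sum: 2(1 - 1/10)=2·9/10

Answer: 9/5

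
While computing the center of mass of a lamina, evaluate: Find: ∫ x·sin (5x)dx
By parts: u=x, dv=sin(5x) dx
du=dx, v=-cos(5x)/5
=-x·cos(5x)/5 + sin(5x)/5² + C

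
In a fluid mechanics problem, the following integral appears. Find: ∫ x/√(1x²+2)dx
Let u=x² + 2, du=2x dx
∫ (1/2)·u^(-1/2) du=√u + C

Answer: √(x² + 2) + C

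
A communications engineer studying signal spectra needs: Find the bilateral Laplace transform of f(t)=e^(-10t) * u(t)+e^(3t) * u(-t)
For e^(-10t)*u(t): L = 1/(s + 10), Re(s) > -10
For e^(3t)*u(-t): L = -1/(s-3), Re(s) < 3
Combined: F(s) = 1/(s + 10) - 1/(s-3), -10 < Re(s) < 3

Answer: 1/(s + 10) - 1/(s-3), ROC: -10 < Re(s) < 3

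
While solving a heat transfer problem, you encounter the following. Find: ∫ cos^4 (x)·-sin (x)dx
Let u=cos(x), du=-sin(x) dx
∫ u^4 du=u^5/5+C

Answer: cos^5(x)/5+C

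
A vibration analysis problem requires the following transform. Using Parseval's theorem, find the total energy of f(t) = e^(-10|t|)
Parseval's theorem: E=integral |f(t)|^2 dt=(1/2pi) integral |F(omega)|^2 domega
E=integral_{-inf}^{inf} e^(-20|t|) dt=2 * integral_0^inf e^(-20t) dt=2/(2 * 10)=1/10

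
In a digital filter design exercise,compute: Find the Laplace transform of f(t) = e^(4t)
L{e^(at)}=1/(s-a)
L{e^(4t)}=1/(s-4)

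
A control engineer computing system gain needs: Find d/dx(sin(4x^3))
Chain rule: d/dx[sin(u)]=cos(u)·u' where u=4x^3
u'=12x^2

Answer: 12x^2·cos(4x^3)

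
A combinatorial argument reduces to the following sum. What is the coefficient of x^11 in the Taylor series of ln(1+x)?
ln(1+x)=Σ (-1)^(n+1) x^n/n
Coefficient of x^11=(-1)^12/11=1/11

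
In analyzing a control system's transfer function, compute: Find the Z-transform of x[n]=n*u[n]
Standard pair: Z{n * u[n]} = z/(z-1)^2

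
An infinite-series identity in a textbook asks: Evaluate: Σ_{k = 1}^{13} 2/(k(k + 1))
Partial fractions: 2/(k(k + 1))=2/k - 2/(k + 1)
Telescoping sum: 2(1 - 1/14)=2·13/14

Answer: 13/7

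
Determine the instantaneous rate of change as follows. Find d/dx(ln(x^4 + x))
Chain rule: d/dx[ln(u)]=u'/u where u=x^4+x
u'=4x^3+1

Answer: (4x^3+1)/(x^4+x)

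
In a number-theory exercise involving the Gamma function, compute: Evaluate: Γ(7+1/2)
Γ(n + 1/2) = (2n)!√π/(4^n·n!)
= 87178291200√π/(16384·5040) = (135135/128)·√π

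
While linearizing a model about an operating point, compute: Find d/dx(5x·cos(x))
Product rule: (fg)' = f'g+fg'
f = 5x, f' = 5
g = cos(x), g' = -sin(x)

Answer: 5·cos(x)-5x·sin(x)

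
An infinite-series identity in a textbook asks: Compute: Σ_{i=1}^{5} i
Using formula: Σ i^1 = n(n+1)/2 = 5·6/2 = 15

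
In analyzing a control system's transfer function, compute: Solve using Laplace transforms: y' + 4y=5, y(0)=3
Take L of both sides: sY(s) - 3 + 4Y(s) = 5/s
Y(s)(s + 4) = 5/s + 3
Y(s) = 5/(s(s + 4)) + 3/(s + 4)
Partial fractions: 5/(s(s + 4)) = (5/4)/s - (5/4)/(s + 4)
So Y(s) = (5/4)/s + (7/4)/(s + 4)
Inverse transform (L^(-1){1/s} = 1, L^(-1){1/(s + 4)} = e^(-4t)):

Answer: y(t) = 5/4 + (7/4)·e^(-4t)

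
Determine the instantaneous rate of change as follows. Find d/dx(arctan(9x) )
d/dx[arctan(u)]=u'/(1 + u²), u=9x, u'=9

Answer: 9/(1 + 81x²)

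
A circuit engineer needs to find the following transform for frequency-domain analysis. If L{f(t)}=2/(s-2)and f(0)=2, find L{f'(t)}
L{f'(t)} = s·F(s) - f(0) = 2s/(s-2)-2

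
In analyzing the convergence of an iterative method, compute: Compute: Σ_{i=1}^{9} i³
Using formula: Σ i^3 = [n(n+1)/2]² = [9·10/2]² = 2025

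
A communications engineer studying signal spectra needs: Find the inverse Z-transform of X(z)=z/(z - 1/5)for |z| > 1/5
Standard pair: z/(z-a) <-> a^n*u[n] for causal signals
With a = 1/5: x[n] = (1/5)^n*u[n]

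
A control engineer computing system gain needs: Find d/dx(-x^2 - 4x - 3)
Power rule: d/dx(ax^n)=n·a·x^(n-1)
Term by term: -2·x - 4

Answer: -2x - 4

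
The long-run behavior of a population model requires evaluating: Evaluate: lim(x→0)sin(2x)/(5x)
L'Hôpital (0/0): lim 2cos(2x)/5 = 2/5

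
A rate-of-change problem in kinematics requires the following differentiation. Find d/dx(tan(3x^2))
Chain rule: d/dx[tan(u)] = sec²(u)·u' where u = 3x^2
u' = 6x

Answer: 6x·sec²(3x^2)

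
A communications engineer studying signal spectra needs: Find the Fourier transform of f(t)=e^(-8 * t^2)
The Fourier transform of a Gaussian e^(-a*t^2) is sqrt(pi/a)*e^(-omega^2/(4a)).
With a=8: F(omega)=sqrt(pi/8)*e^(-omega^2/32)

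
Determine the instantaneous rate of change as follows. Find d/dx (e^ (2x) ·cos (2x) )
Product rule: (fg)' = f'g + fg'
f = e^(2x), f' = 2·e^(2x)
g = cos(2x), g' = -2·sin(2x)

Answer: 2·e^(2x)·cos(2x) - 2·e^(2x)·sin(2x)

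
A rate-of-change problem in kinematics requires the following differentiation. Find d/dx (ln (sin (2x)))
Chain rule: d/dx[ln(u)]=u'/u where u=sin(2x)
u'=2cos(2x)

Answer: (2cos(2x))/(sin(2x))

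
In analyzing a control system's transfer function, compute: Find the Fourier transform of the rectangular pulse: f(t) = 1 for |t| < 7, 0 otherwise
F(omega) = integral from -7 to 7 of e^(-j * omega * t) dt
= 2 * sin(7 * omega)/omega = 14 * sinc(7 * omega/pi)

Answer: 2 * sin(7 * omega)/omega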